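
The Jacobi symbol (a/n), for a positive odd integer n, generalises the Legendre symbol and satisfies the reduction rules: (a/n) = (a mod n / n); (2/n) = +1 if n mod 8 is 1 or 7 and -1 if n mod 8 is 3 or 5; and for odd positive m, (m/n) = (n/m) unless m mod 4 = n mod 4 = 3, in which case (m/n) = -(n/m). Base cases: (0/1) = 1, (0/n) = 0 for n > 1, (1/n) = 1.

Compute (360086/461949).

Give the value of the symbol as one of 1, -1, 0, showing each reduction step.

factor out 2^1: 360086 = 2^1·180043; with 461949 mod 8 = 5, (2/461949) = -1; sign now -1; continue with (180043/461949)
flip (180043/461949) -> (461949/180043): both odd, 180043 mod 4 = 3, 461949 mod 4 = 1, so the flip contributes +1; sign now -1
(461949/180043): 461949 mod 180043 = 101863, so (461949/180043) = (101863/180043)
flip (101863/180043) -> (180043/101863): both odd, 101863 mod 4 = 3, 180043 mod 4 = 3, so the flip contributes -1; sign now +1
(180043/101863): 180043 mod 101863 = 78180, so (180043/101863) = (78180/101863)
factor out 2^2: 78180 = 2^2·19545; with 101863 mod 8 = 7, (2/101863) = +1; sign now +1; continue with (19545/101863)
flip (19545/101863) -> (101863/19545): both odd, 19545 mod 4 = 1, 101863 mod 4 = 3, so the flip contributes +1; sign now +1
(101863/19545): 101863 mod 19545 = 4138, so (101863/19545) = (4138/19545)
factor out 2^1: 4138 = 2^1·2069; with 19545 mod 8 = 1, (2/19545) = +1; sign now +1; continue with (2069/19545)
flip (2069/19545) -> (19545/2069): both odd, 2069 mod 4 = 1, 19545 mod 4 = 1, so the flip contributes +1; sign now +1
(19545/2069): 19545 mod 2069 = 924, so (19545/2069) = (924/2069)
factor out 2^2: 924 = 2^2·231; with 2069 mod 8 = 5, (2/2069) = -1; sign now +1; continue with (231/2069)
flip (231/2069) -> (2069/231): both odd, 231 mod 4 = 3, 2069 mod 4 = 1, so the flip contributes +1; sign now +1
(2069/231): 2069 mod 231 = 221, so (2069/231) = (221/231)
flip (221/231) -> (231/221): both odd, 221 mod 4 = 1, 231 mod 4 = 3, so the flip contributes +1; sign now +1
(231/221): 231 mod 221 = 10, so (231/221) = (10/221)
factor out 2^1: 10 = 2^1·5; with 221 mod 8 = 5, (2/221) = -1; sign now -1; continue with (5/221)
flip (5/221) -> (221/5): both odd, 5 mod 4 = 1, 221 mod 4 = 1, so the flip contributes +1; sign now -1
(221/5): 221 mod 5 = 1, so (221/5) = (1/5)
reached (1/5) = 1, so the symbol is -1

-1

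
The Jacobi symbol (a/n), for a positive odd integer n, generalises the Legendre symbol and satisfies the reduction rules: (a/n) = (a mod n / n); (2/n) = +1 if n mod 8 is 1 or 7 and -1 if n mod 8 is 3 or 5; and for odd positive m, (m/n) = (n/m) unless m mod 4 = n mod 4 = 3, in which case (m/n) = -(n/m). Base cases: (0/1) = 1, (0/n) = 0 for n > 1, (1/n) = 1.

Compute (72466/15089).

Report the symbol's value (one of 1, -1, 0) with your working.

1

(72466/15089) = (12110/15089)   [reduce mod 15089]
12110 = 2^1·6055; (2/15089) = +1 since 15089 mod 8 = 1, so (12110/15089) = (+1)^1·(6055/15089); sign now +1
reciprocity: (6055/15089) = +1·(15089/6055) since 6055 mod 4 = 3, 15089 mod 4 = 1; sign now +1
(15089/6055) = (2979/6055)   [reduce mod 6055]
reciprocity: (2979/6055) = -1·(6055/2979) since 2979 mod 4 = 3, 6055 mod 4 = 3; sign now -1
(6055/2979) = (97/2979)   [reduce mod 2979]
reciprocity: (97/2979) = +1·(2979/97) since 97 mod 4 = 1, 2979 mod 4 = 3; sign now -1
(2979/97) = (69/97)   [reduce mod 97]
reciprocity: (69/97) = +1·(97/69) since 69 mod 4 = 1, 97 mod 4 = 1; sign now -1
(97/69) = (28/69)   [reduce mod 69]
28 = 2^2·7; (2/69) = -1 since 69 mod 8 = 5, so (28/69) = (-1)^2·(7/69); sign now -1
reciprocity: (7/69) = +1·(69/7) since 7 mod 4 = 3, 69 mod 4 = 1; sign now -1
(69/7) = (6/7)   [reduce mod 7]
6 = 2^1·3; (2/7) = +1 since 7 mod 8 = 7, so (6/7) = (+1)^1·(3/7); sign now -1
reciprocity: (3/7) = -1·(7/3) since 3 mod 4 = 3, 7 mod 4 = 3; sign now +1
(7/3) = (1/3)   [reduce mod 3]
(1/3) = 1; final value = sign = +1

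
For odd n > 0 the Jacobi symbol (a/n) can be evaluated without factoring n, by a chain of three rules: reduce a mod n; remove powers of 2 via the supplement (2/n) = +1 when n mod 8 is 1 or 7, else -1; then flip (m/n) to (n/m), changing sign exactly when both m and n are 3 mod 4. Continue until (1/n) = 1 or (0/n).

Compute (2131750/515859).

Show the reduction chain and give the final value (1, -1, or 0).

-1

(2131750/515859) = (68314/515859)   [reduce mod 515859]
68314 = 2^1·34157; (2/515859) = -1 since 515859 mod 8 = 3, so (68314/515859) = (-1)^1·(34157/515859); sign now -1
reciprocity: (34157/515859) = +1·(515859/34157) since 34157 mod 4 = 1, 515859 mod 4 = 3; sign now -1
(515859/34157) = (3504/34157)   [reduce mod 34157]
3504 = 2^4·219; (2/34157) = -1 since 34157 mod 8 = 5, so (3504/34157) = (-1)^4·(219/34157); sign now -1
reciprocity: (219/34157) = +1·(34157/219) since 219 mod 4 = 3, 34157 mod 4 = 1; sign now -1
(34157/219) = (212/219)   [reduce mod 219]
212 = 2^2·53; (2/219) = -1 since 219 mod 8 = 3, so (212/219) = (-1)^2·(53/219); sign now -1
reciprocity: (53/219) = +1·(219/53) since 53 mod 4 = 1, 219 mod 4 = 3; sign now -1
(219/53) = (7/53)   [reduce mod 53]
reciprocity: (7/53) = +1·(53/7) since 7 mod 4 = 3, 53 mod 4 = 1; sign now -1
(53/7) = (4/7)   [reduce mod 7]
4 = 2^2·1; (2/7) = +1 since 7 mod 8 = 7, so (4/7) = (+1)^2·(1/7); sign now -1
(1/7) = 1; final value = sign = -1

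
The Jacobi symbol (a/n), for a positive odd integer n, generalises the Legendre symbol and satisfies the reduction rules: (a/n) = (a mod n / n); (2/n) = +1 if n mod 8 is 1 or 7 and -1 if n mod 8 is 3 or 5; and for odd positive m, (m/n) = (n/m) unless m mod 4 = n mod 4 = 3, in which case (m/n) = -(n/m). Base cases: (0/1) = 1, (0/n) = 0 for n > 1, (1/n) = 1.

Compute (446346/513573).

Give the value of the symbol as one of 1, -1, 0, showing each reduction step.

factor out 2^1: 446346 = 2^1·223173; with 513573 mod 8 = 5, (2/513573) = -1; sign now -1; continue with (223173/513573)
flip (223173/513573) -> (513573/223173): both odd, 223173 mod 4 = 1, 513573 mod 4 = 1, so the flip contributes +1; sign now -1
(513573/223173): 513573 mod 223173 = 67227, so (513573/223173) = (67227/223173)
flip (67227/223173) -> (223173/67227): both odd, 67227 mod 4 = 3, 223173 mod 4 = 1, so the flip contributes +1; sign now -1
(223173/67227): 223173 mod 67227 = 21492, so (223173/67227) = (21492/67227)
factor out 2^2: 21492 = 2^2·5373; with 67227 mod 8 = 3, (2/67227) = -1; sign now -1; continue with (5373/67227)
flip (5373/67227) -> (67227/5373): both odd, 5373 mod 4 = 1, 67227 mod 4 = 3, so the flip contributes +1; sign now -1
(67227/5373): 67227 mod 5373 = 2751, so (67227/5373) = (2751/5373)
flip (2751/5373) -> (5373/2751): both odd, 2751 mod 4 = 3, 5373 mod 4 = 1, so the flip contributes +1; sign now -1
(5373/2751): 5373 mod 2751 = 2622, so (5373/2751) = (2622/2751)
factor out 2^1: 2622 = 2^1·1311; with 2751 mod 8 = 7, (2/2751) = +1; sign now -1; continue with (1311/2751)
flip (1311/2751) -> (2751/1311): both odd, 1311 mod 4 = 3, 2751 mod 4 = 3, so the flip contributes -1; sign now +1
(2751/1311): 2751 mod 1311 = 129, so (2751/1311) = (129/1311)
flip (129/1311) -> (1311/129): both odd, 129 mod 4 = 1, 1311 mod 4 = 3, so the flip contributes +1; sign now +1
(1311/129): 1311 mod 129 = 21, so (1311/129) = (21/129)
flip (21/129) -> (129/21): both odd, 21 mod 4 = 1, 129 mod 4 = 1, so the flip contributes +1; sign now +1
(129/21): 129 mod 21 = 3, so (129/21) = (3/21)
flip (3/21) -> (21/3): both odd, 3 mod 4 = 3, 21 mod 4 = 1, so the flip contributes +1; sign now +1
(21/3): 21 mod 3 = 0, so (21/3) = (0/3)
reached (0/3); gcd(a, n) > 1, so (0/3) = 0 and the symbol is 0

0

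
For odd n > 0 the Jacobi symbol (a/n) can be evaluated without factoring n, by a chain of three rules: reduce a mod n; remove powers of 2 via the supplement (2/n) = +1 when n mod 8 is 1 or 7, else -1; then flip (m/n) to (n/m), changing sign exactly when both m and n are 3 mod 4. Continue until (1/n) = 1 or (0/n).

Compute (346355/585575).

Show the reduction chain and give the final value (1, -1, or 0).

0

reciprocity: (346355/585575) = -1·(585575/346355) since 346355 mod 4 = 3, 585575 mod 4 = 3; sign now -1
(585575/346355) = (239220/346355)   [reduce mod 346355]
239220 = 2^2·59805; (2/346355) = -1 since 346355 mod 8 = 3, so (239220/346355) = (-1)^2·(59805/346355); sign now -1
reciprocity: (59805/346355) = +1·(346355/59805) since 59805 mod 4 = 1, 346355 mod 4 = 3; sign now -1
(346355/59805) = (47330/59805)   [reduce mod 59805]
47330 = 2^1·23665; (2/59805) = -1 since 59805 mod 8 = 5, so (47330/59805) = (-1)^1·(23665/59805); sign now +1
reciprocity: (23665/59805) = +1·(59805/23665) since 23665 mod 4 = 1, 59805 mod 4 = 1; sign now +1
(59805/23665) = (12475/23665)   [reduce mod 23665]
reciprocity: (12475/23665) = +1·(23665/12475) since 12475 mod 4 = 3, 23665 mod 4 = 1; sign now +1
(23665/12475) = (11190/12475)   [reduce mod 12475]
11190 = 2^1·5595; (2/12475) = -1 since 12475 mod 8 = 3, so (11190/12475) = (-1)^1·(5595/12475); sign now -1
reciprocity: (5595/12475) = -1·(12475/5595) since 5595 mod 4 = 3, 12475 mod 4 = 3; sign now +1
(12475/5595) = (1285/5595)   [reduce mod 5595]
reciprocity: (1285/5595) = +1·(5595/1285) since 1285 mod 4 = 1, 5595 mod 4 = 3; sign now +1
(5595/1285) = (455/1285)   [reduce mod 1285]
reciprocity: (455/1285) = +1·(1285/455) since 455 mod 4 = 3, 1285 mod 4 = 1; sign now +1
(1285/455) = (375/455)   [reduce mod 455]
reciprocity: (375/455) = -1·(455/375) since 375 mod 4 = 3, 455 mod 4 = 3; sign now -1
(455/375) = (80/375)   [reduce mod 375]
80 = 2^4·5; (2/375) = +1 since 375 mod 8 = 7, so (80/375) = (+1)^4·(5/375); sign now -1
reciprocity: (5/375) = +1·(375/5) since 5 mod 4 = 1, 375 mod 4 = 3; sign now -1
(375/5) = (0/5)   [reduce mod 5]
(0/5) = 0   [gcd(a, n) > 1]; final value = 0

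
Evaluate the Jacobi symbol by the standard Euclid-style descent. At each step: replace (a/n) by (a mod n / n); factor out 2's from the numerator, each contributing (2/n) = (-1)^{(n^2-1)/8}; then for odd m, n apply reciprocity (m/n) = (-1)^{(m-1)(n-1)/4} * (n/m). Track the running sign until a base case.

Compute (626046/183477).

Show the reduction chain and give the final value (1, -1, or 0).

0

(626046/183477) = (75615/183477)   [reduce mod 183477]
reciprocity: (75615/183477) = +1·(183477/75615) since 75615 mod 4 = 3, 183477 mod 4 = 1; sign now +1
(183477/75615) = (32247/75615)   [reduce mod 75615]
reciprocity: (32247/75615) = -1·(75615/32247) since 32247 mod 4 = 3, 75615 mod 4 = 3; sign now -1
(75615/32247) = (11121/32247)   [reduce mod 32247]
reciprocity: (11121/32247) = +1·(32247/11121) since 11121 mod 4 = 1, 32247 mod 4 = 3; sign now -1
(32247/11121) = (10005/11121)   [reduce mod 11121]
reciprocity: (10005/11121) = +1·(11121/10005) since 10005 mod 4 = 1, 11121 mod 4 = 1; sign now -1
(11121/10005) = (1116/10005)   [reduce mod 10005]
1116 = 2^2·279; (2/10005) = -1 since 10005 mod 8 = 5, so (1116/10005) = (-1)^2·(279/10005); sign now -1
reciprocity: (279/10005) = +1·(10005/279) since 279 mod 4 = 3, 10005 mod 4 = 1; sign now -1
(10005/279) = (240/279)   [reduce mod 279]
240 = 2^4·15; (2/279) = +1 since 279 mod 8 = 7, so (240/279) = (+1)^4·(15/279); sign now -1
reciprocity: (15/279) = -1·(279/15) since 15 mod 4 = 3, 279 mod 4 = 3; sign now +1
(279/15) = (9/15)   [reduce mod 15]
reciprocity: (9/15) = +1·(15/9) since 9 mod 4 = 1, 15 mod 4 = 3; sign now +1
(15/9) = (6/9)   [reduce mod 9]
6 = 2^1·3; (2/9) = +1 since 9 mod 8 = 1, so (6/9) = (+1)^1·(3/9); sign now +1
reciprocity: (3/9) = +1·(9/3) since 3 mod 4 = 3, 9 mod 4 = 1; sign now +1
(9/3) = (0/3)   [reduce mod 3]
(0/3) = 0   [gcd(a, n) > 1]; final value = 0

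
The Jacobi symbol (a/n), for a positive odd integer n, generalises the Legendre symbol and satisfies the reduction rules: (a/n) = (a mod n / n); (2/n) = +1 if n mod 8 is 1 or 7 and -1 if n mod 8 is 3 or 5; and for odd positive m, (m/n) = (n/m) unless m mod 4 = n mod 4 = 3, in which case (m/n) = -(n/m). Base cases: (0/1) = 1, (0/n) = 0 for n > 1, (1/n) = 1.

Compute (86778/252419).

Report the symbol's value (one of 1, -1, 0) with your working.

86778 = 2^1·43389; (2/252419) = -1 since 252419 mod 8 = 3, so (86778/252419) = (-1)^1·(43389/252419); sign now -1
reciprocity: (43389/252419) = +1·(252419/43389) since 43389 mod 4 = 1, 252419 mod 4 = 3; sign now -1
(252419/43389) = (35474/43389)   [reduce mod 43389]
35474 = 2^1·17737; (2/43389) = -1 since 43389 mod 8 = 5, so (35474/43389) = (-1)^1·(17737/43389); sign now +1
reciprocity: (17737/43389) = +1·(43389/17737) since 17737 mod 4 = 1, 43389 mod 4 = 1; sign now +1
(43389/17737) = (7915/17737)   [reduce mod 17737]
reciprocity: (7915/17737) = +1·(17737/7915) since 7915 mod 4 = 3, 17737 mod 4 = 1; sign now +1
(17737/7915) = (1907/7915)   [reduce mod 7915]
reciprocity: (1907/7915) = -1·(7915/1907) since 1907 mod 4 = 3, 7915 mod 4 = 3; sign now -1
(7915/1907) = (287/1907)   [reduce mod 1907]
reciprocity: (287/1907) = -1·(1907/287) since 287 mod 4 = 3, 1907 mod 4 = 3; sign now +1
(1907/287) = (185/287)   [reduce mod 287]
reciprocity: (185/287) = +1·(287/185) since 185 mod 4 = 1, 287 mod 4 = 3; sign now +1
(287/185) = (102/185)   [reduce mod 185]
102 = 2^1·51; (2/185) = +1 since 185 mod 8 = 1, so (102/185) = (+1)^1·(51/185); sign now +1
reciprocity: (51/185) = +1·(185/51) since 51 mod 4 = 3, 185 mod 4 = 1; sign now +1
(185/51) = (32/51)   [reduce mod 51]
32 = 2^5·1; (2/51) = -1 since 51 mod 8 = 3, so (32/51) = (-1)^5·(1/51); sign now -1
(1/51) = 1; final value = sign = -1

-1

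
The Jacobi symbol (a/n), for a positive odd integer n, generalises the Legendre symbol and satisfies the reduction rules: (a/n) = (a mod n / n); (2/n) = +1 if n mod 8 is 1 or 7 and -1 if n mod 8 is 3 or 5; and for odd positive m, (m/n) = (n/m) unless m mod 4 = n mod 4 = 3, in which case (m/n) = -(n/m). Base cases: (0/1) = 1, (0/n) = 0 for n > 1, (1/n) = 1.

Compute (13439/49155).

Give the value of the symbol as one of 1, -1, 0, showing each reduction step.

1

flip (13439/49155) -> (49155/13439): both odd, 13439 mod 4 = 3, 49155 mod 4 = 3, so the flip contributes -1; sign now -1
(49155/13439): 49155 mod 13439 = 8838, so (49155/13439) = (8838/13439)
factor out 2^1: 8838 = 2^1·4419; with 13439 mod 8 = 7, (2/13439) = +1; sign now -1; continue with (4419/13439)
flip (4419/13439) -> (13439/4419): both odd, 4419 mod 4 = 3, 13439 mod 4 = 3, so the flip contributes -1; sign now +1
(13439/4419): 13439 mod 4419 = 182, so (13439/4419) = (182/4419)
factor out 2^1: 182 = 2^1·91; with 4419 mod 8 = 3, (2/4419) = -1; sign now -1; continue with (91/4419)
flip (91/4419) -> (4419/91): both odd, 91 mod 4 = 3, 4419 mod 4 = 3, so the flip contributes -1; sign now +1
(4419/91): 4419 mod 91 = 51, so (4419/91) = (51/91)
flip (51/91) -> (91/51): both odd, 51 mod 4 = 3, 91 mod 4 = 3, so the flip contributes -1; sign now -1
(91/51): 91 mod 51 = 40, so (91/51) = (40/51)
factor out 2^3: 40 = 2^3·5; with 51 mod 8 = 3, (2/51) = -1; sign now +1; continue with (5/51)
flip (5/51) -> (51/5): both odd, 5 mod 4 = 1, 51 mod 4 = 3, so the flip contributes +1; sign now +1
(51/5): 51 mod 5 = 1, so (51/5) = (1/5)
reached (1/5) = 1, so the symbol is +1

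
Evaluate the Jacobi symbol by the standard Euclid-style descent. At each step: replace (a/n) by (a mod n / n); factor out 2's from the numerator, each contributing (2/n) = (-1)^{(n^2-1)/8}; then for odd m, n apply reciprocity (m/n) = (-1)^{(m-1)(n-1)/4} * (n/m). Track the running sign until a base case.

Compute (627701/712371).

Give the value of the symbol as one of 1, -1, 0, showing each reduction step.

reciprocity: (627701/712371) = +1·(712371/627701) since 627701 mod 4 = 1, 712371 mod 4 = 3; sign now +1
(712371/627701) = (84670/627701)   [reduce mod 627701]
84670 = 2^1·42335; (2/627701) = -1 since 627701 mod 8 = 5, so (84670/627701) = (-1)^1·(42335/627701); sign now -1
reciprocity: (42335/627701) = +1·(627701/42335) since 42335 mod 4 = 3, 627701 mod 4 = 1; sign now -1
(627701/42335) = (35011/42335)   [reduce mod 42335]
reciprocity: (35011/42335) = -1·(42335/35011) since 35011 mod 4 = 3, 42335 mod 4 = 3; sign now +1
(42335/35011) = (7324/35011)   [reduce mod 35011]
7324 = 2^2·1831; (2/35011) = -1 since 35011 mod 8 = 3, so (7324/35011) = (-1)^2·(1831/35011); sign now +1
reciprocity: (1831/35011) = -1·(35011/1831) since 1831 mod 4 = 3, 35011 mod 4 = 3; sign now -1
(35011/1831) = (222/1831)   [reduce mod 1831]
222 = 2^1·111; (2/1831) = +1 since 1831 mod 8 = 7, so (222/1831) = (+1)^1·(111/1831); sign now -1
reciprocity: (111/1831) = -1·(1831/111) since 111 mod 4 = 3, 1831 mod 4 = 3; sign now +1
(1831/111) = (55/111)   [reduce mod 111]
reciprocity: (55/111) = -1·(111/55) since 55 mod 4 = 3, 111 mod 4 = 3; sign now -1
(111/55) = (1/55)   [reduce mod 55]
(1/55) = 1; final value = sign = -1

-1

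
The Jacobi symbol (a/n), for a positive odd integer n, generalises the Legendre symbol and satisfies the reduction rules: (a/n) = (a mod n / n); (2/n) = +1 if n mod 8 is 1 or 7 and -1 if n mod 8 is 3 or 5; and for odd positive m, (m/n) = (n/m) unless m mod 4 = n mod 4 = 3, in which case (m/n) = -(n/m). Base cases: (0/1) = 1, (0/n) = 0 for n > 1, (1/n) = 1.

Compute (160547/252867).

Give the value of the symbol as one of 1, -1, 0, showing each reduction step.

1

reciprocity: (160547/252867) = -1·(252867/160547) since 160547 mod 4 = 3, 252867 mod 4 = 3; sign now -1
(252867/160547) = (92320/160547)   [reduce mod 160547]
92320 = 2^5·2885; (2/160547) = -1 since 160547 mod 8 = 3, so (92320/160547) = (-1)^5·(2885/160547); sign now +1
reciprocity: (2885/160547) = +1·(160547/2885) since 2885 mod 4 = 1, 160547 mod 4 = 3; sign now +1
(160547/2885) = (1872/2885)   [reduce mod 2885]
1872 = 2^4·117; (2/2885) = -1 since 2885 mod 8 = 5, so (1872/2885) = (-1)^4·(117/2885); sign now +1
reciprocity: (117/2885) = +1·(2885/117) since 117 mod 4 = 1, 2885 mod 4 = 1; sign now +1
(2885/117) = (77/117)   [reduce mod 117]
reciprocity: (77/117) = +1·(117/77) since 77 mod 4 = 1, 117 mod 4 = 1; sign now +1
(117/77) = (40/77)   [reduce mod 77]
40 = 2^3·5; (2/77) = -1 since 77 mod 8 = 5, so (40/77) = (-1)^3·(5/77); sign now -1
reciprocity: (5/77) = +1·(77/5) since 5 mod 4 = 1, 77 mod 4 = 1; sign now -1
(77/5) = (2/5)   [reduce mod 5]
2 = 2^1·1; (2/5) = -1 since 5 mod 8 = 5, so (2/5) = (-1)^1·(1/5); sign now +1
(1/5) = 1; final value = sign = +1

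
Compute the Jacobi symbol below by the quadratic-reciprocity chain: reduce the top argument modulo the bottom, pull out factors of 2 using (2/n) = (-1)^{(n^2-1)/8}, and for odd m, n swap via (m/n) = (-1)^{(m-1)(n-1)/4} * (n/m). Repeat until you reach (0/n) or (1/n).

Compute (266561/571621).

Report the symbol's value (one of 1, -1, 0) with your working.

flip (266561/571621) -> (571621/266561): both odd, 266561 mod 4 = 1, 571621 mod 4 = 1, so the flip contributes +1; sign now +1
(571621/266561): 571621 mod 266561 = 38499, so (571621/266561) = (38499/266561)
flip (38499/266561) -> (266561/38499): both odd, 38499 mod 4 = 3, 266561 mod 4 = 1, so the flip contributes +1; sign now +1
(266561/38499): 266561 mod 38499 = 35567, so (266561/38499) = (35567/38499)
flip (35567/38499) -> (38499/35567): both odd, 35567 mod 4 = 3, 38499 mod 4 = 3, so the flip contributes -1; sign now -1
(38499/35567): 38499 mod 35567 = 2932, so (38499/35567) = (2932/35567)
factor out 2^2: 2932 = 2^2·733; with 35567 mod 8 = 7, (2/35567) = +1; sign now -1; continue with (733/35567)
flip (733/35567) -> (35567/733): both odd, 733 mod 4 = 1, 35567 mod 4 = 3, so the flip contributes +1; sign now -1
(35567/733): 35567 mod 733 = 383, so (35567/733) = (383/733)
flip (383/733) -> (733/383): both odd, 383 mod 4 = 3, 733 mod 4 = 1, so the flip contributes +1; sign now -1
(733/383): 733 mod 383 = 350, so (733/383) = (350/383)
factor out 2^1: 350 = 2^1·175; with 383 mod 8 = 7, (2/383) = +1; sign now -1; continue with (175/383)
flip (175/383) -> (383/175): both odd, 175 mod 4 = 3, 383 mod 4 = 3, so the flip contributes -1; sign now +1
(383/175): 383 mod 175 = 33, so (383/175) = (33/175)
flip (33/175) -> (175/33): both odd, 33 mod 4 = 1, 175 mod 4 = 3, so the flip contributes +1; sign now +1
(175/33): 175 mod 33 = 10, so (175/33) = (10/33)
factor out 2^1: 10 = 2^1·5; with 33 mod 8 = 1, (2/33) = +1; sign now +1; continue with (5/33)
flip (5/33) -> (33/5): both odd, 5 mod 4 = 1, 33 mod 4 = 1, so the flip contributes +1; sign now +1
(33/5): 33 mod 5 = 3, so (33/5) = (3/5)
flip (3/5) -> (5/3): both odd, 3 mod 4 = 3, 5 mod 4 = 1, so the flip contributes +1; sign now +1
(5/3): 5 mod 3 = 2, so (5/3) = (2/3)
factor out 2^1: 2 = 2^1·1; with 3 mod 8 = 3, (2/3) = -1; sign now -1; continue with (1/3)
reached (1/3) = 1, so the symbol is -1

-1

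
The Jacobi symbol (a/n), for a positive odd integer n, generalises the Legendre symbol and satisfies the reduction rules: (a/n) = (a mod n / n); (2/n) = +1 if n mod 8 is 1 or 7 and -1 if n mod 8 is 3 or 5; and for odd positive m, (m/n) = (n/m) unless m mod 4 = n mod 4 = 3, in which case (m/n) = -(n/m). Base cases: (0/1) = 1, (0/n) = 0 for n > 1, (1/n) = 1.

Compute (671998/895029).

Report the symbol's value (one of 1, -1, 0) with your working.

671998 = 2^1·335999; (2/895029) = -1 since 895029 mod 8 = 5, so (671998/895029) = (-1)^1·(335999/895029); sign now -1
reciprocity: (335999/895029) = +1·(895029/335999) since 335999 mod 4 = 3, 895029 mod 4 = 1; sign now -1
(895029/335999) = (223031/335999)   [reduce mod 335999]
reciprocity: (223031/335999) = -1·(335999/223031) since 223031 mod 4 = 3, 335999 mod 4 = 3; sign now +1
(335999/223031) = (112968/223031)   [reduce mod 223031]
112968 = 2^3·14121; (2/223031) = +1 since 223031 mod 8 = 7, so (112968/223031) = (+1)^3·(14121/223031); sign now +1
reciprocity: (14121/223031) = +1·(223031/14121) since 14121 mod 4 = 1, 223031 mod 4 = 3; sign now +1
(223031/14121) = (11216/14121)   [reduce mod 14121]
11216 = 2^4·701; (2/14121) = +1 since 14121 mod 8 = 1, so (11216/14121) = (+1)^4·(701/14121); sign now +1
reciprocity: (701/14121) = +1·(14121/701) since 701 mod 4 = 1, 14121 mod 4 = 1; sign now +1
(14121/701) = (101/701)   [reduce mod 701]
reciprocity: (101/701) = +1·(701/101) since 101 mod 4 = 1, 701 mod 4 = 1; sign now +1
(701/101) = (95/101)   [reduce mod 101]
reciprocity: (95/101) = +1·(101/95) since 95 mod 4 = 3, 101 mod 4 = 1; sign now +1
(101/95) = (6/95)   [reduce mod 95]
6 = 2^1·3; (2/95) = +1 since 95 mod 8 = 7, so (6/95) = (+1)^1·(3/95); sign now +1
reciprocity: (3/95) = -1·(95/3) since 3 mod 4 = 3, 95 mod 4 = 3; sign now -1
(95/3) = (2/3)   [reduce mod 3]
2 = 2^1·1; (2/3) = -1 since 3 mod 8 = 3, so (2/3) = (-1)^1·(1/3); sign now +1
(1/3) = 1; final value = sign = +1

1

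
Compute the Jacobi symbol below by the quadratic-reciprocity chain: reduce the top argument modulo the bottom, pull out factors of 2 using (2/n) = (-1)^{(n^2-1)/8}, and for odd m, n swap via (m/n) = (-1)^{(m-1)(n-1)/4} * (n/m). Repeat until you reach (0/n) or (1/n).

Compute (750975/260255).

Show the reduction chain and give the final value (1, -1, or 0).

0

(750975/260255) = (230465/260255)   [reduce mod 260255]
reciprocity: (230465/260255) = +1·(260255/230465) since 230465 mod 4 = 1, 260255 mod 4 = 3; sign now +1
(260255/230465) = (29790/230465)   [reduce mod 230465]
29790 = 2^1·14895; (2/230465) = +1 since 230465 mod 8 = 1, so (29790/230465) = (+1)^1·(14895/230465); sign now +1
reciprocity: (14895/230465) = +1·(230465/14895) since 14895 mod 4 = 3, 230465 mod 4 = 1; sign now +1
(230465/14895) = (7040/14895)   [reduce mod 14895]
7040 = 2^7·55; (2/14895) = +1 since 14895 mod 8 = 7, so (7040/14895) = (+1)^7·(55/14895); sign now +1
reciprocity: (55/14895) = -1·(14895/55) since 55 mod 4 = 3, 14895 mod 4 = 3; sign now -1
(14895/55) = (45/55)   [reduce mod 55]
reciprocity: (45/55) = +1·(55/45) since 45 mod 4 = 1, 55 mod 4 = 3; sign now -1
(55/45) = (10/45)   [reduce mod 45]
10 = 2^1·5; (2/45) = -1 since 45 mod 8 = 5, so (10/45) = (-1)^1·(5/45); sign now +1
reciprocity: (5/45) = +1·(45/5) since 5 mod 4 = 1, 45 mod 4 = 1; sign now +1
(45/5) = (0/5)   [reduce mod 5]
(0/5) = 0   [gcd(a, n) > 1]; final value = 0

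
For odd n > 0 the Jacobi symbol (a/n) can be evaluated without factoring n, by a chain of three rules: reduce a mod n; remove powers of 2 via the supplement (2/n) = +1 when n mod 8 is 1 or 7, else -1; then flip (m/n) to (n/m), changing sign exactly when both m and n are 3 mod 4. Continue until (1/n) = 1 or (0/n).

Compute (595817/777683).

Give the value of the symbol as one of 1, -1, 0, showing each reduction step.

reciprocity: (595817/777683) = +1·(777683/595817) since 595817 mod 4 = 1, 777683 mod 4 = 3; sign now +1
(777683/595817) = (181866/595817)   [reduce mod 595817]
181866 = 2^1·90933; (2/595817) = +1 since 595817 mod 8 = 1, so (181866/595817) = (+1)^1·(90933/595817); sign now +1
reciprocity: (90933/595817) = +1·(595817/90933) since 90933 mod 4 = 1, 595817 mod 4 = 1; sign now +1
(595817/90933) = (50219/90933)   [reduce mod 90933]
reciprocity: (50219/90933) = +1·(90933/50219) since 50219 mod 4 = 3, 90933 mod 4 = 1; sign now +1
(90933/50219) = (40714/50219)   [reduce mod 50219]
40714 = 2^1·20357; (2/50219) = -1 since 50219 mod 8 = 3, so (40714/50219) = (-1)^1·(20357/50219); sign now -1
reciprocity: (20357/50219) = +1·(50219/20357) since 20357 mod 4 = 1, 50219 mod 4 = 3; sign now -1
(50219/20357) = (9505/20357)   [reduce mod 20357]
reciprocity: (9505/20357) = +1·(20357/9505) since 9505 mod 4 = 1, 20357 mod 4 = 1; sign now -1
(20357/9505) = (1347/9505)   [reduce mod 9505]
reciprocity: (1347/9505) = +1·(9505/1347) since 1347 mod 4 = 3, 9505 mod 4 = 1; sign now -1
(9505/1347) = (76/1347)   [reduce mod 1347]
76 = 2^2·19; (2/1347) = -1 since 1347 mod 8 = 3, so (76/1347) = (-1)^2·(19/1347); sign now -1
reciprocity: (19/1347) = -1·(1347/19) since 19 mod 4 = 3, 1347 mod 4 = 3; sign now +1
(1347/19) = (17/19)   [reduce mod 19]
reciprocity: (17/19) = +1·(19/17) since 17 mod 4 = 1, 19 mod 4 = 3; sign now +1
(19/17) = (2/17)   [reduce mod 17]
2 = 2^1·1; (2/17) = +1 since 17 mod 8 = 1, so (2/17) = (+1)^1·(1/17); sign now +1
(1/17) = 1; final value = sign = +1

1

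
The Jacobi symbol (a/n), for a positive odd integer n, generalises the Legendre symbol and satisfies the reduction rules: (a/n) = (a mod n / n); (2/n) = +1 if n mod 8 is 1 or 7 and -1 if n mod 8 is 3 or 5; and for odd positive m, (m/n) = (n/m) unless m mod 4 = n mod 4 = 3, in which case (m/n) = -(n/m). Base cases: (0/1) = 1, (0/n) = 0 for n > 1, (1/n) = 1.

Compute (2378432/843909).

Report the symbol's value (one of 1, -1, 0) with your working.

(2378432/843909): 2378432 mod 843909 = 690614, so (2378432/843909) = (690614/843909)
factor out 2^1: 690614 = 2^1·345307; with 843909 mod 8 = 5, (2/843909) = -1; sign now -1; continue with (345307/843909)
flip (345307/843909) -> (843909/345307): both odd, 345307 mod 4 = 3, 843909 mod 4 = 1, so the flip contributes +1; sign now -1
(843909/345307): 843909 mod 345307 = 153295, so (843909/345307) = (153295/345307)
flip (153295/345307) -> (345307/153295): both odd, 153295 mod 4 = 3, 345307 mod 4 = 3, so the flip contributes -1; sign now +1
(345307/153295): 345307 mod 153295 = 38717, so (345307/153295) = (38717/153295)
flip (38717/153295) -> (153295/38717): both odd, 38717 mod 4 = 1, 153295 mod 4 = 3, so the flip contributes +1; sign now +1
(153295/38717): 153295 mod 38717 = 37144, so (153295/38717) = (37144/38717)
factor out 2^3: 37144 = 2^3·4643; with 38717 mod 8 = 5, (2/38717) = -1; sign now -1; continue with (4643/38717)
flip (4643/38717) -> (38717/4643): both odd, 4643 mod 4 = 3, 38717 mod 4 = 1, so the flip contributes +1; sign now -1
(38717/4643): 38717 mod 4643 = 1573, so (38717/4643) = (1573/4643)
flip (1573/4643) -> (4643/1573): both odd, 1573 mod 4 = 1, 4643 mod 4 = 3, so the flip contributes +1; sign now -1
(4643/1573): 4643 mod 1573 = 1497, so (4643/1573) = (1497/1573)
flip (1497/1573) -> (1573/1497): both odd, 1497 mod 4 = 1, 1573 mod 4 = 1, so the flip contributes +1; sign now -1
(1573/1497): 1573 mod 1497 = 76, so (1573/1497) = (76/1497)
factor out 2^2: 76 = 2^2·19; with 1497 mod 8 = 1, (2/1497) = +1; sign now -1; continue with (19/1497)
flip (19/1497) -> (1497/19): both odd, 19 mod 4 = 3, 1497 mod 4 = 1, so the flip contributes +1; sign now -1
(1497/19): 1497 mod 19 = 15, so (1497/19) = (15/19)
flip (15/19) -> (19/15): both odd, 15 mod 4 = 3, 19 mod 4 = 3, so the flip contributes -1; sign now +1
(19/15): 19 mod 15 = 4, so (19/15) = (4/15)
factor out 2^2: 4 = 2^2·1; with 15 mod 8 = 7, (2/15) = +1; sign now +1; continue with (1/15)
reached (1/15) = 1, so the symbol is +1

1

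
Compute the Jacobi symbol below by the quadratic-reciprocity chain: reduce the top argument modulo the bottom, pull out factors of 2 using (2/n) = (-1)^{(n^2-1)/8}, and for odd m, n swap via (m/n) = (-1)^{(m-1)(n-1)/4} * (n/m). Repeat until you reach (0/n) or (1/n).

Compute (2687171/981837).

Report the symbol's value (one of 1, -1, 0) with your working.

(2687171/981837): 2687171 mod 981837 = 723497, so (2687171/981837) = (723497/981837)
flip (723497/981837) -> (981837/723497): both odd, 723497 mod 4 = 1, 981837 mod 4 = 1, so the flip contributes +1; sign now +1
(981837/723497): 981837 mod 723497 = 258340, so (981837/723497) = (258340/723497)
factor out 2^2: 258340 = 2^2·64585; with 723497 mod 8 = 1, (2/723497) = +1; sign now +1; continue with (64585/723497)
flip (64585/723497) -> (723497/64585): both odd, 64585 mod 4 = 1, 723497 mod 4 = 1, so the flip contributes +1; sign now +1
(723497/64585): 723497 mod 64585 = 13062, so (723497/64585) = (13062/64585)
factor out 2^1: 13062 = 2^1·6531; with 64585 mod 8 = 1, (2/64585) = +1; sign now +1; continue with (6531/64585)
flip (6531/64585) -> (64585/6531): both odd, 6531 mod 4 = 3, 64585 mod 4 = 1, so the flip contributes +1; sign now +1
(64585/6531): 64585 mod 6531 = 5806, so (64585/6531) = (5806/6531)
factor out 2^1: 5806 = 2^1·2903; with 6531 mod 8 = 3, (2/6531) = -1; sign now -1; continue with (2903/6531)
flip (2903/6531) -> (6531/2903): both odd, 2903 mod 4 = 3, 6531 mod 4 = 3, so the flip contributes -1; sign now +1
(6531/2903): 6531 mod 2903 = 725, so (6531/2903) = (725/2903)
flip (725/2903) -> (2903/725): both odd, 725 mod 4 = 1, 2903 mod 4 = 3, so the flip contributes +1; sign now +1
(2903/725): 2903 mod 725 = 3, so (2903/725) = (3/725)
flip (3/725) -> (725/3): both odd, 3 mod 4 = 3, 725 mod 4 = 1, so the flip contributes +1; sign now +1
(725/3): 725 mod 3 = 2, so (725/3) = (2/3)
factor out 2^1: 2 = 2^1·1; with 3 mod 8 = 3, (2/3) = -1; sign now -1; continue with (1/3)
reached (1/3) = 1, so the symbol is -1

-1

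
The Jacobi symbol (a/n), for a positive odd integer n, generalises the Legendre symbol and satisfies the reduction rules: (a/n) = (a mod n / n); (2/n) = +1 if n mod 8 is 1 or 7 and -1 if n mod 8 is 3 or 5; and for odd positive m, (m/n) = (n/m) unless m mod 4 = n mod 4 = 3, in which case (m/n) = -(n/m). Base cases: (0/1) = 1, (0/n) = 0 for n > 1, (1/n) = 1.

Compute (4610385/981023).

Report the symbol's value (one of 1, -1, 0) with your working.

(4610385/981023) = (686293/981023)   [reduce mod 981023]
reciprocity: (686293/981023) = +1·(981023/686293) since 686293 mod 4 = 1, 981023 mod 4 = 3; sign now +1
(981023/686293) = (294730/686293)   [reduce mod 686293]
294730 = 2^1·147365; (2/686293) = -1 since 686293 mod 8 = 5, so (294730/686293) = (-1)^1·(147365/686293); sign now -1
reciprocity: (147365/686293) = +1·(686293/147365) since 147365 mod 4 = 1, 686293 mod 4 = 1; sign now -1
(686293/147365) = (96833/147365)   [reduce mod 147365]
reciprocity: (96833/147365) = +1·(147365/96833) since 96833 mod 4 = 1, 147365 mod 4 = 1; sign now -1
(147365/96833) = (50532/96833)   [reduce mod 96833]
50532 = 2^2·12633; (2/96833) = +1 since 96833 mod 8 = 1, so (50532/96833) = (+1)^2·(12633/96833); sign now -1
reciprocity: (12633/96833) = +1·(96833/12633) since 12633 mod 4 = 1, 96833 mod 4 = 1; sign now -1
(96833/12633) = (8402/12633)   [reduce mod 12633]
8402 = 2^1·4201; (2/12633) = +1 since 12633 mod 8 = 1, so (8402/12633) = (+1)^1·(4201/12633); sign now -1
reciprocity: (4201/12633) = +1·(12633/4201) since 4201 mod 4 = 1, 12633 mod 4 = 1; sign now -1
(12633/4201) = (30/4201)   [reduce mod 4201]
30 = 2^1·15; (2/4201) = +1 since 4201 mod 8 = 1, so (30/4201) = (+1)^1·(15/4201); sign now -1
reciprocity: (15/4201) = +1·(4201/15) since 15 mod 4 = 3, 4201 mod 4 = 1; sign now -1
(4201/15) = (1/15)   [reduce mod 15]
(1/15) = 1; final value = sign = -1

-1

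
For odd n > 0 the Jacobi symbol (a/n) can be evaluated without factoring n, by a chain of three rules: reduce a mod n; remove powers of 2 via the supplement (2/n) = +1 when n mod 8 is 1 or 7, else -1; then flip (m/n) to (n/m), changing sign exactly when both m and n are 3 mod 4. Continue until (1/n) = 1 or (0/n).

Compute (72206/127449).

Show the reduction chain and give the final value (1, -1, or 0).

72206 = 2^1·36103; (2/127449) = +1 since 127449 mod 8 = 1, so (72206/127449) = (+1)^1·(36103/127449); sign now +1
reciprocity: (36103/127449) = +1·(127449/36103) since 36103 mod 4 = 3, 127449 mod 4 = 1; sign now +1
(127449/36103) = (19140/36103)   [reduce mod 36103]
19140 = 2^2·4785; (2/36103) = +1 since 36103 mod 8 = 7, so (19140/36103) = (+1)^2·(4785/36103); sign now +1
reciprocity: (4785/36103) = +1·(36103/4785) since 4785 mod 4 = 1, 36103 mod 4 = 3; sign now +1
(36103/4785) = (2608/4785)   [reduce mod 4785]
2608 = 2^4·163; (2/4785) = +1 since 4785 mod 8 = 1, so (2608/4785) = (+1)^4·(163/4785); sign now +1
reciprocity: (163/4785) = +1·(4785/163) since 163 mod 4 = 3, 4785 mod 4 = 1; sign now +1
(4785/163) = (58/163)   [reduce mod 163]
58 = 2^1·29; (2/163) = -1 since 163 mod 8 = 3, so (58/163) = (-1)^1·(29/163); sign now -1
reciprocity: (29/163) = +1·(163/29) since 29 mod 4 = 1, 163 mod 4 = 3; sign now -1
(163/29) = (18/29)   [reduce mod 29]
18 = 2^1·9; (2/29) = -1 since 29 mod 8 = 5, so (18/29) = (-1)^1·(9/29); sign now +1
reciprocity: (9/29) = +1·(29/9) since 9 mod 4 = 1, 29 mod 4 = 1; sign now +1
(29/9) = (2/9)   [reduce mod 9]
2 = 2^1·1; (2/9) = +1 since 9 mod 8 = 1, so (2/9) = (+1)^1·(1/9); sign now +1
(1/9) = 1; final value = sign = +1

1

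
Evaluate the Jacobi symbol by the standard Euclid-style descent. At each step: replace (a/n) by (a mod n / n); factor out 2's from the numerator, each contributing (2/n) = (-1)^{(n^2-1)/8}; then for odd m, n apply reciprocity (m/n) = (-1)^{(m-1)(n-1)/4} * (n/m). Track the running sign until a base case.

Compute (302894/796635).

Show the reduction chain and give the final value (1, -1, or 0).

302894 = 2^1·151447; (2/796635) = -1 since 796635 mod 8 = 3, so (302894/796635) = (-1)^1·(151447/796635); sign now -1
reciprocity: (151447/796635) = -1·(796635/151447) since 151447 mod 4 = 3, 796635 mod 4 = 3; sign now +1
(796635/151447) = (39400/151447)   [reduce mod 151447]
39400 = 2^3·4925; (2/151447) = +1 since 151447 mod 8 = 7, so (39400/151447) = (+1)^3·(4925/151447); sign now +1
reciprocity: (4925/151447) = +1·(151447/4925) since 4925 mod 4 = 1, 151447 mod 4 = 3; sign now +1
(151447/4925) = (3697/4925)   [reduce mod 4925]
reciprocity: (3697/4925) = +1·(4925/3697) since 3697 mod 4 = 1, 4925 mod 4 = 1; sign now +1
(4925/3697) = (1228/3697)   [reduce mod 3697]
1228 = 2^2·307; (2/3697) = +1 since 3697 mod 8 = 1, so (1228/3697) = (+1)^2·(307/3697); sign now +1
reciprocity: (307/3697) = +1·(3697/307) since 307 mod 4 = 3, 3697 mod 4 = 1; sign now +1
(3697/307) = (13/307)   [reduce mod 307]
reciprocity: (13/307) = +1·(307/13) since 13 mod 4 = 1, 307 mod 4 = 3; sign now +1
(307/13) = (8/13)   [reduce mod 13]
8 = 2^3·1; (2/13) = -1 since 13 mod 8 = 5, so (8/13) = (-1)^3·(1/13); sign now -1
(1/13) = 1; final value = sign = -1

-1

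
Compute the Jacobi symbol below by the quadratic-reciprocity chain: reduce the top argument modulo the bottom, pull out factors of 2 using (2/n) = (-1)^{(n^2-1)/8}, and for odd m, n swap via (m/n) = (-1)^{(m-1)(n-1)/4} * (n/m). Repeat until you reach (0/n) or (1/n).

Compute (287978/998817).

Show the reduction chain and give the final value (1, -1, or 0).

287978 = 2^1·143989; (2/998817) = +1 since 998817 mod 8 = 1, so (287978/998817) = (+1)^1·(143989/998817); sign now +1
reciprocity: (143989/998817) = +1·(998817/143989) since 143989 mod 4 = 1, 998817 mod 4 = 1; sign now +1
(998817/143989) = (134883/143989)   [reduce mod 143989]
reciprocity: (134883/143989) = +1·(143989/134883) since 134883 mod 4 = 3, 143989 mod 4 = 1; sign now +1
(143989/134883) = (9106/134883)   [reduce mod 134883]
9106 = 2^1·4553; (2/134883) = -1 since 134883 mod 8 = 3, so (9106/134883) = (-1)^1·(4553/134883); sign now -1
reciprocity: (4553/134883) = +1·(134883/4553) since 4553 mod 4 = 1, 134883 mod 4 = 3; sign now -1
(134883/4553) = (2846/4553)   [reduce mod 4553]
2846 = 2^1·1423; (2/4553) = +1 since 4553 mod 8 = 1, so (2846/4553) = (+1)^1·(1423/4553); sign now -1
reciprocity: (1423/4553) = +1·(4553/1423) since 1423 mod 4 = 3, 4553 mod 4 = 1; sign now -1
(4553/1423) = (284/1423)   [reduce mod 1423]
284 = 2^2·71; (2/1423) = +1 since 1423 mod 8 = 7, so (284/1423) = (+1)^2·(71/1423); sign now -1
reciprocity: (71/1423) = -1·(1423/71) since 71 mod 4 = 3, 1423 mod 4 = 3; sign now +1
(1423/71) = (3/71)   [reduce mod 71]
reciprocity: (3/71) = -1·(71/3) since 3 mod 4 = 3, 71 mod 4 = 3; sign now -1
(71/3) = (2/3)   [reduce mod 3]
2 = 2^1·1; (2/3) = -1 since 3 mod 8 = 3, so (2/3) = (-1)^1·(1/3); sign now +1
(1/3) = 1; final value = sign = +1

1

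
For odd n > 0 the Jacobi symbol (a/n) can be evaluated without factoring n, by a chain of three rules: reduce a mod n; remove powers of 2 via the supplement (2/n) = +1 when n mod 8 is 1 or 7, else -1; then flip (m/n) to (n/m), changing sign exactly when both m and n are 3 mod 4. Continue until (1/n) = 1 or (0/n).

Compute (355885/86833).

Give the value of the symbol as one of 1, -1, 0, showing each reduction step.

1

(355885/86833): 355885 mod 86833 = 8553, so (355885/86833) = (8553/86833)
flip (8553/86833) -> (86833/8553): both odd, 8553 mod 4 = 1, 86833 mod 4 = 1, so the flip contributes +1; sign now +1
(86833/8553): 86833 mod 8553 = 1303, so (86833/8553) = (1303/8553)
flip (1303/8553) -> (8553/1303): both odd, 1303 mod 4 = 3, 8553 mod 4 = 1, so the flip contributes +1; sign now +1
(8553/1303): 8553 mod 1303 = 735, so (8553/1303) = (735/1303)
flip (735/1303) -> (1303/735): both odd, 735 mod 4 = 3, 1303 mod 4 = 3, so the flip contributes -1; sign now -1
(1303/735): 1303 mod 735 = 568, so (1303/735) = (568/735)
factor out 2^3: 568 = 2^3·71; with 735 mod 8 = 7, (2/735) = +1; sign now -1; continue with (71/735)
flip (71/735) -> (735/71): both odd, 71 mod 4 = 3, 735 mod 4 = 3, so the flip contributes -1; sign now +1
(735/71): 735 mod 71 = 25, so (735/71) = (25/71)
flip (25/71) -> (71/25): both odd, 25 mod 4 = 1, 71 mod 4 = 3, so the flip contributes +1; sign now +1
(71/25): 71 mod 25 = 21, so (71/25) = (21/25)
flip (21/25) -> (25/21): both odd, 21 mod 4 = 1, 25 mod 4 = 1, so the flip contributes +1; sign now +1
(25/21): 25 mod 21 = 4, so (25/21) = (4/21)
factor out 2^2: 4 = 2^2·1; with 21 mod 8 = 5, (2/21) = -1; sign now +1; continue with (1/21)
reached (1/21) = 1, so the symbol is +1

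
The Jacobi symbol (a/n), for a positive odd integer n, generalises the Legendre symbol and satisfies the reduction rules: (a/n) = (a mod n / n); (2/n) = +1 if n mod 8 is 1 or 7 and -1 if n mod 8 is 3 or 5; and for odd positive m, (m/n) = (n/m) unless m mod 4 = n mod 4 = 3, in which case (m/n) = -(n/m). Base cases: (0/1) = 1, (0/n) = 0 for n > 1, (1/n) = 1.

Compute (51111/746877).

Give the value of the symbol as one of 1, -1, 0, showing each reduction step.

reciprocity: (51111/746877) = +1·(746877/51111) since 51111 mod 4 = 3, 746877 mod 4 = 1; sign now +1
(746877/51111) = (31323/51111)   [reduce mod 51111]
reciprocity: (31323/51111) = -1·(51111/31323) since 31323 mod 4 = 3, 51111 mod 4 = 3; sign now -1
(51111/31323) = (19788/31323)   [reduce mod 31323]
19788 = 2^2·4947; (2/31323) = -1 since 31323 mod 8 = 3, so (19788/31323) = (-1)^2·(4947/31323); sign now -1
reciprocity: (4947/31323) = -1·(31323/4947) since 4947 mod 4 = 3, 31323 mod 4 = 3; sign now +1
(31323/4947) = (1641/4947)   [reduce mod 4947]
reciprocity: (1641/4947) = +1·(4947/1641) since 1641 mod 4 = 1, 4947 mod 4 = 3; sign now +1
(4947/1641) = (24/1641)   [reduce mod 1641]
24 = 2^3·3; (2/1641) = +1 since 1641 mod 8 = 1, so (24/1641) = (+1)^3·(3/1641); sign now +1
reciprocity: (3/1641) = +1·(1641/3) since 3 mod 4 = 3, 1641 mod 4 = 1; sign now +1
(1641/3) = (0/3)   [reduce mod 3]
(0/3) = 0   [gcd(a, n) > 1]; final value = 0

0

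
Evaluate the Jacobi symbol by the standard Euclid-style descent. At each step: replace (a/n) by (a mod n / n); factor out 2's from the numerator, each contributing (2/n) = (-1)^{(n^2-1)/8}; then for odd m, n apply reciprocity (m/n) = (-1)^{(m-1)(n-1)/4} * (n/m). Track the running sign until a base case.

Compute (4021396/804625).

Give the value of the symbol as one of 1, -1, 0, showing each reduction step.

1

(4021396/804625) = (802896/804625)   [reduce mod 804625]
802896 = 2^4·50181; (2/804625) = +1 since 804625 mod 8 = 1, so (802896/804625) = (+1)^4·(50181/804625); sign now +1
reciprocity: (50181/804625) = +1·(804625/50181) since 50181 mod 4 = 1, 804625 mod 4 = 1; sign now +1
(804625/50181) = (1729/50181)   [reduce mod 50181]
reciprocity: (1729/50181) = +1·(50181/1729) since 1729 mod 4 = 1, 50181 mod 4 = 1; sign now +1
(50181/1729) = (40/1729)   [reduce mod 1729]
40 = 2^3·5; (2/1729) = +1 since 1729 mod 8 = 1, so (40/1729) = (+1)^3·(5/1729); sign now +1
reciprocity: (5/1729) = +1·(1729/5) since 5 mod 4 = 1, 1729 mod 4 = 1; sign now +1
(1729/5) = (4/5)   [reduce mod 5]
4 = 2^2·1; (2/5) = -1 since 5 mod 8 = 5, so (4/5) = (-1)^2·(1/5); sign now +1
(1/5) = 1; final value = sign = +1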